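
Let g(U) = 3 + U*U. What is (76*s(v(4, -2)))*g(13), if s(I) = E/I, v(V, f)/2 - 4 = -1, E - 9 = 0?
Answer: 19608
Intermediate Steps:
E = 9 (E = 9 + 0 = 9)
v(V, f) = 6 (v(V, f) = 8 + 2*(-1) = 8 - 2 = 6)
g(U) = 3 + U²
s(I) = 9/I
(76*s(v(4, -2)))*g(13) = (76*(9/6))*(3 + 13²) = (76*(9*(⅙)))*(3 + 169) = (76*(3/2))*172 = 114*172 = 19608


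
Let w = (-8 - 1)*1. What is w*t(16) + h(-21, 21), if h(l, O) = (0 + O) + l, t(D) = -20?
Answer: 180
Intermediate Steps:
h(l, O) = O + l
w = -9 (w = -9*1 = -9)
w*t(16) + h(-21, 21) = -9*(-20) + (21 - 21) = 180 + 0 = 180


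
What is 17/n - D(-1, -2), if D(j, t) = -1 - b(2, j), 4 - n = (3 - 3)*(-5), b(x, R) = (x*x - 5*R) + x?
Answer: 65/4 ≈ 16.250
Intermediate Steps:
b(x, R) = x + x**2 - 5*R (b(x, R) = (x**2 - 5*R) + x = x + x**2 - 5*R)
n = 4 (n = 4 - (3 - 3)*(-5) = 4 - 0*(-5) = 4 - 1*0 = 4 + 0 = 4)
D(j, t) = -7 + 5*j (D(j, t) = -1 - (2 + 2**2 - 5*j) = -1 - (2 + 4 - 5*j) = -1 - (6 - 5*j) = -1 + (-6 + 5*j) = -7 + 5*j)
17/n - D(-1, -2) = 17/4 - (-7 + 5*(-1)) = 17*(1/4) - (-7 - 5) = 17/4 - 1*(-12) = 17/4 + 12 = 65/4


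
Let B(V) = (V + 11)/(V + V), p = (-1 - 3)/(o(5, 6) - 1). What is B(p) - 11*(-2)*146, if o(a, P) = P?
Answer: 25645/8 ≈ 3205.6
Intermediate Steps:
p = -⅘ (p = (-1 - 3)/(6 - 1) = -4/5 = -4*⅕ = -⅘ ≈ -0.80000)
B(V) = (11 + V)/(2*V) (B(V) = (11 + V)/((2*V)) = (11 + V)*(1/(2*V)) = (11 + V)/(2*V))
B(p) - 11*(-2)*146 = (11 - ⅘)/(2*(-⅘)) - 11*(-2)*146 = (½)*(-5/4)*(51/5) + 22*146 = -51/8 + 3212 = 25645/8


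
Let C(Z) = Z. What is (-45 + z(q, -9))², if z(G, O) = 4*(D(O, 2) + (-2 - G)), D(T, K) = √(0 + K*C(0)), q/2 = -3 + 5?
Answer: 4761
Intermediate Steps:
q = 4 (q = 2*(-3 + 5) = 2*2 = 4)
D(T, K) = 0 (D(T, K) = √(0 + K*0) = √(0 + 0) = √0 = 0)
z(G, O) = -8 - 4*G (z(G, O) = 4*(0 + (-2 - G)) = 4*(-2 - G) = -8 - 4*G)
(-45 + z(q, -9))² = (-45 + (-8 - 4*4))² = (-45 + (-8 - 16))² = (-45 - 24)² = (-69)² = 4761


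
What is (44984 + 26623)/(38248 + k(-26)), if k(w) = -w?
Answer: 23869/12758 ≈ 1.8709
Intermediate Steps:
(44984 + 26623)/(38248 + k(-26)) = (44984 + 26623)/(38248 - 1*(-26)) = 71607/(38248 + 26) = 71607/38274 = 71607*(1/38274) = 23869/12758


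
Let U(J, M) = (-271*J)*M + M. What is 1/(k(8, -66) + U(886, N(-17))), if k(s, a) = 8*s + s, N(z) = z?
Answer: 1/4081857 ≈ 2.4499e-7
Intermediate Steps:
U(J, M) = M - 271*J*M (U(J, M) = -271*J*M + M = M - 271*J*M)
k(s, a) = 9*s
1/(k(8, -66) + U(886, N(-17))) = 1/(9*8 - 17*(1 - 271*886)) = 1/(72 - 17*(1 - 240106)) = 1/(72 - 17*(-240105)) = 1/(72 + 4081785) = 1/4081857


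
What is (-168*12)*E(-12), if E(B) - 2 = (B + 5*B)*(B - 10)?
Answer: -3197376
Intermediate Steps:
E(B) = 2 + 6*B*(-10 + B) (E(B) = 2 + (B + 5*B)*(B - 10) = 2 + (6*B)*(-10 + B) = 2 + 6*B*(-10 + B))
(-168*12)*E(-12) = (-168*12)*(2 - 60*(-12) + 6*(-12)²) = (-56*36)*(2 + 720 + 6*144) = -2016*(2 + 720 + 864) = -2016*1586 = -3197376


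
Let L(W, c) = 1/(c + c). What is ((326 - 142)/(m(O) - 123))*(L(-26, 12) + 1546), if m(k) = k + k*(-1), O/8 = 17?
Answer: -20815/9 ≈ -2312.8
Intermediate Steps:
O = 136 (O = 8*17 = 136)
L(W, c) = 1/(2*c)
m(k) = 0 (m(k) = k - k = 0)
((326 - 142)/(m(O) - 123))*(L(-26, 12) + 1546) = ((326 - 142)/(0 - 123))*((1/2)/12 + 1546) = (184/(-123))*((1/2)*(1/12) + 1546) = (184*(-1/123))*(1/24 + 1546) = -184/123*37105/24 = -20815/9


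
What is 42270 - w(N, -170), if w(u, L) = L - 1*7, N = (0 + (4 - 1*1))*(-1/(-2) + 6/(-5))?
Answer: 42447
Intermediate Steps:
N = -21/10 (N = (0 + (4 - 1))*(-1*(-½) + 6*(-⅕)) = (0 + 3)*(½ - 6/5) = 3*(-7/10) = -21/10 ≈ -2.1000)
w(u, L) = -7 + L (w(u, L) = L - 7 = -7 + L)
42270 - w(N, -170) = 42270 - (-7 - 170) = 42270 - 1*(-177) = 42270 + 177 = 42447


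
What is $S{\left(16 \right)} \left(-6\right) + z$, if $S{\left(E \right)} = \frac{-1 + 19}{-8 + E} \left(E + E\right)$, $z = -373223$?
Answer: $-373655$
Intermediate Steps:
$S{\left(E \right)} = \frac{36 E}{-8 + E}$ ($S{\left(E \right)} = \frac{18}{-8 + E} 2 E = \frac{36 E}{-8 + E}$)
$S{\left(16 \right)} \left(-6\right) + z = 36 \cdot 16 \frac{1}{-8 + 16} \left(-6\right) - 373223 = 36 \cdot 16 \cdot \frac{1}{8} \left(-6\right) - 373223 = 72 \left(-6\right) - 373223 = -432 - 373223 = -373655$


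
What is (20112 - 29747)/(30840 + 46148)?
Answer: -9635/76988 ≈ -0.12515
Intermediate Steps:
(20112 - 29747)/(30840 + 46148) = -9635/76988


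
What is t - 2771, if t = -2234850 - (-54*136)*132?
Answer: -1268213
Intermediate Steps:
t = -1265442 (t = -2234850 - (-7344)*132 = -2234850 - 1*(-969408) = -2234850 + 969408 = -1265442)
t - 2771 = -1265442 - 2771 = -1268213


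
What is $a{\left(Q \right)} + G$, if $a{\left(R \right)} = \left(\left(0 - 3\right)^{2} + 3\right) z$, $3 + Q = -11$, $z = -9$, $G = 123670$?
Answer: $123562$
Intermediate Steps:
$Q = -14$ ($Q = -3 - 11 = -14$)
$a{\left(R \right)} = -108$ ($a{\left(R \right)} = \left(\left(0 - 3\right)^{2} + 3\right) \left(-9\right) = \left(\left(-3\right)^{2} + 3\right) \left(-9\right) = \left(9 + 3\right) \left(-9\right) = 12 \left(-9\right) = -108$)
$a{\left(Q \right)} + G = -108 + 123670 = 123562$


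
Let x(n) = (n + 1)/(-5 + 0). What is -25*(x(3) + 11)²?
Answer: -2601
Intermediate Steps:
x(n) = -⅕ - n/5 (x(n) = (1 + n)/(-5) = (1 + n)*(-⅕) = -⅕ - n/5)
-25*(x(3) + 11)² = -25*((-⅕ - ⅕*3) + 11)² = -25*((-⅕ - ⅗) + 11)² = -25*(-⅘ + 11)² = -25*(51/5)² = -25*2601/25 = -2601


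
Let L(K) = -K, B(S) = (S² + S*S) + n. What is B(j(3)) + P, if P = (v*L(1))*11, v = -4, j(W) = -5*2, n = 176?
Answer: 420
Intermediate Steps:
j(W) = -10
B(S) = 176 + 2*S² (B(S) = (S² + S*S) + 176 = (S² + S²) + 176 = 2*S² + 176 = 176 + 2*S²)
P = 44 (P = -(-4)*11 = -4*(-1)*11 = 4*11 = 44)
B(j(3)) + P = (176 + 2*(-10)²) + 44 = (176 + 2*100) + 44 = (176 + 200) + 44 = 376 + 44 = 420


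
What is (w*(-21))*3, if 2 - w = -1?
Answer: -189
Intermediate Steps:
w = 3 (w = 2 - 1*(-1) = 2 + 1 = 3)
(w*(-21))*3 = (3*(-21))*3 = -63*3 = -189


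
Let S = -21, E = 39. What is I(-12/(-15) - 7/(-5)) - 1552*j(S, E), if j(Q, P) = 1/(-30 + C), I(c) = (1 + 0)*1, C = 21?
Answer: 1561/9 ≈ 173.44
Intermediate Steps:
I(c) = 1 (I(c) = 1*1 = 1)
j(Q, P) = -1/9 (j(Q, P) = 1/(-30 + 21) = 1/(-9) = -1/9)
I(-12/(-15) - 7/(-5)) - 1552*j(S, E) = 1 - 1552*(-1/9) = 1 + 1552/9 = 1561/9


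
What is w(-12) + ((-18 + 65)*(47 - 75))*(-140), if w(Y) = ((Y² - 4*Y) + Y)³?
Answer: 6016240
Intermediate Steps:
w(Y) = (Y² - 3*Y)³
w(-12) + ((-18 + 65)*(47 - 75))*(-140) = (-12)³*(-3 - 12)³ + ((-18 + 65)*(47 - 75))*(-140) = -1728*(-15)³ + (47*(-28))*(-140) = -1728*(-3375) - 1316*(-140) = 5832000 + 184240 = 6016240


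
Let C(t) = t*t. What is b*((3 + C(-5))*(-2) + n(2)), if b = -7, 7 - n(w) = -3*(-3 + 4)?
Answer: 322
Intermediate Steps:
C(t) = t²
n(w) = 10 (n(w) = 7 - (-3)*(-3 + 4) = 7 - (-3) = 7 - 1*(-3) = 7 + 3 = 10)
b*((3 + C(-5))*(-2) + n(2)) = -7*((3 + (-5)²)*(-2) + 10) = -7*((3 + 25)*(-2) + 10) = -7*(28*(-2) + 10) = -7*(-56 + 10) = -7*(-46) = 322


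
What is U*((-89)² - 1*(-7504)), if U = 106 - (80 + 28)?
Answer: -30850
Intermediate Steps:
U = -2 (U = 106 - 1*108 = 106 - 108 = -2)
U*((-89)² - 1*(-7504)) = -2*((-89)² - 1*(-7504)) = -2*(7921 + 7504) = -2*15425 = -30850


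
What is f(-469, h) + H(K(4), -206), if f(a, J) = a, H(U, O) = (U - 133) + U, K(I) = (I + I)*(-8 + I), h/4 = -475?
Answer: -666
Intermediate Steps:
h = -1900 (h = 4*(-475) = -1900)
K(I) = 2*I*(-8 + I) (K(I) = (2*I)*(-8 + I) = 2*I*(-8 + I))
H(U, O) = -133 + 2*U (H(U, O) = (-133 + U) + U = -133 + 2*U)
f(-469, h) + H(K(4), -206) = -469 + (-133 + 2*(2*4*(-8 + 4))) = -469 + (-133 + 2*(2*4*(-4))) = -469 + (-133 + 2*(-32)) = -469 + (-133 - 64) = -469 - 197 = -666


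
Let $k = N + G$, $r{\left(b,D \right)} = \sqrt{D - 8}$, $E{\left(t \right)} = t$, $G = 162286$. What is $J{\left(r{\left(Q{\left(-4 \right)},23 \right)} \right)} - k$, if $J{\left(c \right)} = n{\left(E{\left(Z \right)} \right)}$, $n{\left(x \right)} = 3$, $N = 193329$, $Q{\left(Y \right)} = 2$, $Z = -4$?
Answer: $-355612$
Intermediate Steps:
$r{\left(b,D \right)} = \sqrt{-8 + D}$
$J{\left(c \right)} = 3$
$k = 355615$ ($k = 193329 + 162286 = 355615$)
$J{\left(r{\left(Q{\left(-4 \right)},23 \right)} \right)} - k = 3 - 355615 = -355612$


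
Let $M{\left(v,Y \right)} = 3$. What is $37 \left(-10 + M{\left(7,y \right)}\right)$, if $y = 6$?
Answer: $-259$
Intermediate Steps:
$37 \left(-10 + M{\left(7,y \right)}\right) = 37 \left(-10 + 3\right) = 37 \left(-7\right) = -259$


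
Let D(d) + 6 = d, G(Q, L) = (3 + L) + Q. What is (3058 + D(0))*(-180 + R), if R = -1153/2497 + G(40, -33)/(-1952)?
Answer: -335575619799/609268 ≈ -5.5079e+5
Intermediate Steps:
G(Q, L) = 3 + L + Q
D(d) = -6 + d
R = -1137813/2437072 (R = -1153/2497 + (3 - 33 + 40)/(-1952) = -1153*1/2497 + 10*(-1/1952) = -1153/2497 - 5/976 = -1137813/2437072 ≈ -0.46688)
(3058 + D(0))*(-180 + R) = (3058 + (-6 + 0))*(-180 - 1137813/2437072) = (3058 - 6)*(-439810773/2437072) = 3052*(-439810773/2437072) = -335575619799/609268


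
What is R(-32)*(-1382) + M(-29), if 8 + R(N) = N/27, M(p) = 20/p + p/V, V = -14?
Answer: 139165963/10962 ≈ 12695.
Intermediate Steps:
M(p) = 20/p - p/14 (M(p) = 20/p + p/(-14) = 20/p + p*(-1/14) = 20/p - p/14)
R(N) = -8 + N/27
R(-32)*(-1382) + M(-29) = (-8 + (1/27)*(-32))*(-1382) + (20/(-29) - 1/14*(-29)) = (-8 - 32/27)*(-1382) + (20*(-1/29) + 29/14) = -248/27*(-1382) + (-20/29 + 29/14) = 342736/27 + 561/406 = 139165963/10962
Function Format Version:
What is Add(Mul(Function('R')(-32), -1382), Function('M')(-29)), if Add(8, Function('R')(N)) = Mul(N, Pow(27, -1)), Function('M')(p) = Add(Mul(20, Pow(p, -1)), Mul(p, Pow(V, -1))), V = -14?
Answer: Rational(139165963, 10962) ≈ 12695.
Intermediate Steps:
Function('M')(p) = Add(Mul(20, Pow(p, -1)), Mul(Rational(-1, 14), p)) (Function('M')(p) = Add(Mul(20, Pow(p, -1)), Mul(p, Pow(-14, -1))) = Add(Mul(20, Pow(p, -1)), Mul(p, Rational(-1, 14))) = Add(Mul(20, Pow(p, -1)), Mul(Rational(-1, 14), p)))
Function('R')(N) = Add(-8, Mul(Rational(1, 27), N)) (Function('R')(N) = Add(-8, Mul(N, Pow(27, -1))) = Add(-8, Mul(N, Rational(1, 27))) = Add(-8, Mul(Rational(1, 27), N)))
Add(Mul(Function('R')(-32), -1382), Function('M')(-29)) = Add(Mul(Add(-8, Mul(Rational(1, 27), -32)), -1382), Add(Mul(20, Pow(-29, -1)), Mul(Rational(-1, 14), -29))) = Add(Mul(Add(-8, Rational(-32, 27)), -1382), Add(Mul(20, Rational(-1, 29)), Rational(29, 14))) = Add(Mul(Rational(-248, 27), -1382), Add(Rational(-20, 29), Rational(29, 14))) = Add(Rational(342736, 27), Rational(561, 406)) = Rational(139165963, 10962)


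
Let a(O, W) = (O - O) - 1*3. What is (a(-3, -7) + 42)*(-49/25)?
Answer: -1911/25 ≈ -76.440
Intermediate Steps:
a(O, W) = -3 (a(O, W) = 0 - 3 = -3)
(a(-3, -7) + 42)*(-49/25) = (-3 + 42)*(-49/25) = 39*(-49*1/25) = 39*(-49/25) = -1911/25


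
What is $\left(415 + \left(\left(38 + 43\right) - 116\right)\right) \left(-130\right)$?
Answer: $-49400$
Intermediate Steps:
$\left(415 + \left(\left(38 + 43\right) - 116\right)\right) \left(-130\right) = \left(415 + \left(81 - 116\right)\right) \left(-130\right) = \left(415 - 35\right) \left(-130\right) = 380 \left(-130\right) = -49400$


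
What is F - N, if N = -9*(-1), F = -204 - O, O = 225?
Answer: -438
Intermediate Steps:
F = -429 (F = -204 - 1*225 = -204 - 225 = -429)
N = 9
F - N = -429 - 1*9 = -429 - 9 = -438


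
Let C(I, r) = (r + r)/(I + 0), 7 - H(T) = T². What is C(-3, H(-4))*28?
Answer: 168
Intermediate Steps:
H(T) = 7 - T²
C(I, r) = 2*r/I (C(I, r) = (2*r)/I = 2*r/I)
C(-3, H(-4))*28 = (2*(7 - 1*(-4)²)/(-3))*28 = (2*(7 - 1*16)*(-⅓))*28 = (2*(7 - 16)*(-⅓))*28 = (2*(-9)*(-⅓))*28 = 6*28 = 168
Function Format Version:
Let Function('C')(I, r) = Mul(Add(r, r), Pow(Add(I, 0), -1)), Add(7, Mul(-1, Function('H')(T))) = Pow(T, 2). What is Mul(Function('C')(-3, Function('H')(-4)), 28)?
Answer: 168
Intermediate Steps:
Function('H')(T) = Add(7, Mul(-1, Pow(T, 2)))
Function('C')(I, r) = Mul(2, r, Pow(I, -1)) (Function('C')(I, r) = Mul(Mul(2, r), Pow(I, -1)) = Mul(2, r, Pow(I, -1)))
Mul(Function('C')(-3, Function('H')(-4)), 28) = Mul(Mul(2, Add(7, Mul(-1, Pow(-4, 2))), Pow(-3, -1)), 28) = Mul(Mul(2, Add(7, Mul(-1, 16)), Rational(-1, 3)), 28) = Mul(Mul(2, Add(7, -16), Rational(-1, 3)), 28) = Mul(Mul(2, -9, Rational(-1, 3)), 28) = Mul(6, 28) = 168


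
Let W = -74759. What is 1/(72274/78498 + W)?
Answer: -39249/2934179854 ≈ -1.3376e-5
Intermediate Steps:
1/(72274/78498 + W) = 1/(72274/78498 - 74759) = 1/(72274*(1/78498) - 74759) = 1/(36137/39249 - 74759) = 1/(-2934179854/39249) = -39249/2934179854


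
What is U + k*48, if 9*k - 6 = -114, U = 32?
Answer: -544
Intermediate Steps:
k = -12 (k = 2/3 + (1/9)*(-114) = 2/3 - 38/3 = -12)
U + k*48 = 32 - 12*48 = 32 - 576 = -544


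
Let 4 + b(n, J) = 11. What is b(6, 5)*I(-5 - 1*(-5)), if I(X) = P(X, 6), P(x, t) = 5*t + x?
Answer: 210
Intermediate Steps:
P(x, t) = x + 5*t
b(n, J) = 7 (b(n, J) = -4 + 11 = 7)
I(X) = 30 + X (I(X) = X + 5*6 = X + 30 = 30 + X)
b(6, 5)*I(-5 - 1*(-5)) = 7*(30 + (-5 - 1*(-5))) = 7*(30 + (-5 + 5)) = 7*(30 + 0) = 7*30 = 210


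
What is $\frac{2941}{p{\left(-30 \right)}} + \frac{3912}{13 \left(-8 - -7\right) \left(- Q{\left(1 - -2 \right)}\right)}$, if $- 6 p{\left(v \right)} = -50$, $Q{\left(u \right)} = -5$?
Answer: $\frac{95139}{325} \approx 292.74$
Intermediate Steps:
$p{\left(v \right)} = \frac{25}{3}$ ($p{\left(v \right)} = \left(- \frac{1}{6}\right) \left(-50\right) = \frac{25}{3}$)
$\frac{2941}{p{\left(-30 \right)}} + \frac{3912}{13 \left(-8 - -7\right) \left(- Q{\left(1 - -2 \right)}\right)} = \frac{2941}{\frac{25}{3}} + \frac{3912}{13 \left(-8 - -7\right) \left(\left(-1\right) \left(-5\right)\right)} = 2941 \cdot \frac{3}{25} + \frac{3912}{13 \left(-8 + 7\right) 5} = \frac{8823}{25} + \frac{3912}{13 \left(-1\right) 5} = \frac{8823}{25} + \frac{3912}{\left(-13\right) 5} = \frac{8823}{25} + \frac{3912}{-65} = \frac{8823}{25} + 3912 \left(- \frac{1}{65}\right) = \frac{8823}{25} - \frac{3912}{65} = \frac{95139}{325}$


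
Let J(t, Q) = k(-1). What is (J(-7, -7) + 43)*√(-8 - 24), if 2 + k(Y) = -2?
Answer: 156*I*√2 ≈ 220.62*I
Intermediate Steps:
k(Y) = -4 (k(Y) = -2 - 2 = -4)
J(t, Q) = -4
(J(-7, -7) + 43)*√(-8 - 24) = (-4 + 43)*√(-8 - 24) = 39*√(-32) = 39*(4*I*√2) = 156*I*√2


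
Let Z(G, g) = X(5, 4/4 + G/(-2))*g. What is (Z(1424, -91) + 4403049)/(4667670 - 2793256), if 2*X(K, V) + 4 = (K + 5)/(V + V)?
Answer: 6261394937/2665416708 ≈ 2.3491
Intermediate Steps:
X(K, V) = -2 + (5 + K)/(4*V) (X(K, V) = -2 + ((K + 5)/(V + V))/2 = -2 + ((5 + K)/((2*V)))/2 = -2 + ((5 + K)*(1/(2*V)))/2 = -2 + ((5 + K)/(2*V))/2 = -2 + (5 + K)/(4*V))
Z(G, g) = g*(2 + 4*G)/(4*(1 - G/2)) (Z(G, g) = ((5 + 5 - 8*(4/4 + G/(-2)))/(4*(4/4 + G/(-2))))*g = ((5 + 5 - 8*(4*(1/4) + G*(-1/2)))/(4*(4*(1/4) + G*(-1/2))))*g = ((5 + 5 - 8*(1 - G/2))/(4*(1 - G/2)))*g = ((5 + 5 + (-8 + 4*G))/(4*(1 - G/2)))*g = ((2 + 4*G)/(4*(1 - G/2)))*g = g*(2 + 4*G)/(4*(1 - G/2)))
(Z(1424, -91) + 4403049)/(4667670 - 2793256) = (-1*(-91)*(1 + 2*1424)/(-2 + 1424) + 4403049)/(4667670 - 2793256) = (-1*(-91)*(1 + 2848)/1422 + 4403049)/1874414 = (-1*(-91)*1/1422*2849 + 4403049)*(1/1874414) = (259259/1422 + 4403049)*(1/1874414) = (6261394937/1422)*(1/1874414) = 6261394937/2665416708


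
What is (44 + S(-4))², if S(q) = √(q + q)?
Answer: 1928 + 176*I*√2 ≈ 1928.0 + 248.9*I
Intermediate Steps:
S(q) = √2*√q (S(q) = √(2*q) = √2*√q)
(44 + S(-4))² = (44 + √2*√(-4))² = (44 + √2*(2*I))² = (44 + 2*I*√2)²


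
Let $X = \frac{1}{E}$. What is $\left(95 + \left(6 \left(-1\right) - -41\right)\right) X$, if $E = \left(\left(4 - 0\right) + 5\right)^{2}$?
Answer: $\frac{130}{81} \approx 1.6049$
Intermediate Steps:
$E = 81$ ($E = \left(\left(4 + 0\right) + 5\right)^{2} = \left(4 + 5\right)^{2} = 9^{2} = 81$)
$X = \frac{1}{81} \approx 0.012346$
$\left(95 + \left(6 \left(-1\right) - -41\right)\right) X = \left(95 + \left(6 \left(-1\right) - -41\right)\right) \frac{1}{81} = \left(95 + \left(-6 + 41\right)\right) \frac{1}{81} = \left(95 + 35\right) \frac{1}{81} = 130 \cdot \frac{1}{81} = \frac{130}{81}$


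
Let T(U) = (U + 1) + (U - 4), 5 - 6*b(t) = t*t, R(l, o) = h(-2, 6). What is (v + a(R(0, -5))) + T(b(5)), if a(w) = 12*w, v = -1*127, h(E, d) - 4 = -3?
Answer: -374/3 ≈ -124.67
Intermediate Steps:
h(E, d) = 1 (h(E, d) = 4 - 3 = 1)
R(l, o) = 1
v = -127
b(t) = ⅚ - t²/6 (b(t) = ⅚ - t*t/6 = ⅚ - t²/6)
T(U) = -3 + 2*U (T(U) = (1 + U) + (-4 + U) = -3 + 2*U)
(v + a(R(0, -5))) + T(b(5)) = (-127 + 12*1) + (-3 + 2*(⅚ - ⅙*5²)) = (-127 + 12) + (-3 + 2*(⅚ - ⅙*25)) = -115 + (-3 + 2*(⅚ - 25/6)) = -115 + (-3 + 2*(-10/3)) = -115 + (-3 - 20/3) = -115 - 29/3 = -374/3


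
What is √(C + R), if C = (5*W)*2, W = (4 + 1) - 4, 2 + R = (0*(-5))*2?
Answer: 2*√2 ≈ 2.8284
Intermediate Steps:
R = -2 (R = -2 + (0*(-5))*2 = -2 + 0*2 = -2 + 0 = -2)
W = 1 (W = 5 - 4 = 1)
C = 10 (C = (5*1)*2 = 5*2 = 10)
√(C + R) = √(10 - 2) = √8 = 2*√2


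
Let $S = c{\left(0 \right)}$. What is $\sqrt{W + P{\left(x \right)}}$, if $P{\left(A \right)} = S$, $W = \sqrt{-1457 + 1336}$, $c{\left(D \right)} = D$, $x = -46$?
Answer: $\sqrt{11} \sqrt{i} \approx 2.3452 + 2.3452 i$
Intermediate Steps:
$S = 0$
$W = 11 i$ ($W = \sqrt{-121} = 11 i \approx 11.0 i$)
$P{\left(A \right)} = 0$
$\sqrt{W + P{\left(x \right)}} = \sqrt{11 i + 0} = \sqrt{11 i} = \sqrt{11} \sqrt{i}$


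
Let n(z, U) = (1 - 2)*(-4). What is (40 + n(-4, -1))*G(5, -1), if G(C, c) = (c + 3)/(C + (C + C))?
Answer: 88/15 ≈ 5.8667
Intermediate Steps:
n(z, U) = 4 (n(z, U) = -1*(-4) = 4)
G(C, c) = (3 + c)/(3*C) (G(C, c) = (3 + c)/(C + 2*C) = (3 + c)/((3*C)) = (3 + c)*(1/(3*C)) = (3 + c)/(3*C))
(40 + n(-4, -1))*G(5, -1) = (40 + 4)*((⅓)*(3 - 1)/5) = 44*((⅓)*(⅕)*2) = 44*(2/15) = 88/15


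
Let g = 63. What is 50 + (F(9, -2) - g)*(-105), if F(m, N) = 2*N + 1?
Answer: 6980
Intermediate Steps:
F(m, N) = 1 + 2*N
50 + (F(9, -2) - g)*(-105) = 50 + ((1 + 2*(-2)) - 1*63)*(-105) = 50 + ((1 - 4) - 63)*(-105) = 50 + (-3 - 63)*(-105) = 50 - 66*(-105) = 50 + 6930 = 6980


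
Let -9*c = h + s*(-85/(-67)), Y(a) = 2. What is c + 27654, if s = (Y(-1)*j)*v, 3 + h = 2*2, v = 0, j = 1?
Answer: 248885/9 ≈ 27654.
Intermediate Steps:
h = 1 (h = -3 + 2*2 = -3 + 4 = 1)
s = 0 (s = (2*1)*0 = 2*0 = 0)
c = -⅑ (c = -(1 + 0*(-85/(-67)))/9 = -(1 + 0*(-85*(-1/67)))/9 = -(1 + 0*(85/67))/9 = -(1 + 0)/9 = -⅑*1 = -⅑ ≈ -0.11111)
c + 27654 = -⅑ + 27654 = 248885/9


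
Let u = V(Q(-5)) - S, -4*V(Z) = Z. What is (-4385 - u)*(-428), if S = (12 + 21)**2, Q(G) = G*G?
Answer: 1408013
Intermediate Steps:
Q(G) = G**2
V(Z) = -Z/4
S = 1089 (S = 33**2 = 1089)
u = -4381/4 (u = -1/4*(-5)**2 - 1*1089 = -1/4*25 - 1089 = -25/4 - 1089 = -4381/4 ≈ -1095.3)
(-4385 - u)*(-428) = (-4385 - 1*(-4381/4))*(-428) = (-4385 + 4381/4)*(-428) = -13159/4*(-428) = 1408013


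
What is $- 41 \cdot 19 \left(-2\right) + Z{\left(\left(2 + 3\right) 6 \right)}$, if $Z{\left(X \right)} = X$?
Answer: $1588$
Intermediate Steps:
$- 41 \cdot 19 \left(-2\right) + Z{\left(\left(2 + 3\right) 6 \right)} = - 41 \cdot 19 \left(-2\right) + \left(2 + 3\right) 6 = \left(-41\right) \left(-38\right) + 5 \cdot 6 = 1558 + 30 = 1588$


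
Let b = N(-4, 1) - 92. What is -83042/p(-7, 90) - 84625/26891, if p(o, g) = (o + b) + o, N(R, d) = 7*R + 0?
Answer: 1110871336/1801697 ≈ 616.57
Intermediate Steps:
N(R, d) = 7*R
b = -120 (b = 7*(-4) - 92 = -28 - 92 = -120)
p(o, g) = -120 + 2*o (p(o, g) = (o - 120) + o = (-120 + o) + o = -120 + 2*o)
-83042/p(-7, 90) - 84625/26891 = -83042/(-120 + 2*(-7)) - 84625/26891 = -83042/(-120 - 14) - 84625*1/26891 = -83042/(-134) - 84625/26891 = -83042*(-1/134) - 84625/26891 = 41521/67 - 84625/26891 = 1110871336/1801697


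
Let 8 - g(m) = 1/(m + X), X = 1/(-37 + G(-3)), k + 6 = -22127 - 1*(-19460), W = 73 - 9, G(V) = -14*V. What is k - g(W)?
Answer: -860596/321 ≈ -2681.0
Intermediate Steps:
W = 64
k = -2673 (k = -6 + (-22127 - 1*(-19460)) = -6 + (-22127 + 19460) = -6 - 2667 = -2673)
X = ⅕ (X = 1/(-37 - 14*(-3)) = 1/(-37 + 42) = 1/5 = ⅕ ≈ 0.20000)
g(m) = 8 - 1/(⅕ + m) (g(m) = 8 - 1/(m + ⅕) = 8 - 1/(⅕ + m))
k - g(W) = -2673 - (3 + 40*64)/(1 + 5*64) = -2673 - (3 + 2560)/(1 + 320) = -2673 - 2563/321 = -860596/321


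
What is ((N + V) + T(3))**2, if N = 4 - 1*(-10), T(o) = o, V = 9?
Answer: 676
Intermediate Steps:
N = 14 (N = 4 + 10 = 14)
((N + V) + T(3))**2 = ((14 + 9) + 3)**2 = (23 + 3)**2 = 26**2 = 676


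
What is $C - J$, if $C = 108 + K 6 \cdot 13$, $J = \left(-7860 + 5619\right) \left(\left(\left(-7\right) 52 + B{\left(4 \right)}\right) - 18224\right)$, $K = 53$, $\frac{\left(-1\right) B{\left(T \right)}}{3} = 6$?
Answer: $-41691804$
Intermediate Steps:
$B{\left(T \right)} = -18$ ($B{\left(T \right)} = \left(-3\right) 6 = -18$)
$J = 41696046$ ($J = \left(-7860 + 5619\right) \left(\left(\left(-7\right) 52 - 18\right) - 18224\right) = - 2241 \left(\left(-364 - 18\right) - 18224\right) = - 2241 \left(-382 - 18224\right) = \left(-2241\right) \left(-18606\right) = 41696046$)
$C = 4242$ ($C = 108 + 53 \cdot 6 \cdot 13 = 108 + 53 \cdot 78 = 108 + 4134 = 4242$)
$C - J = 4242 - 41696046 = -41691804$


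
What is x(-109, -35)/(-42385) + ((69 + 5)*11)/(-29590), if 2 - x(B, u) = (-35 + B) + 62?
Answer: -9607/325759 ≈ -0.029491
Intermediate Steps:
x(B, u) = -25 - B (x(B, u) = 2 - ((-35 + B) + 62) = 2 - (27 + B) = 2 + (-27 - B) = -25 - B)
x(-109, -35)/(-42385) + ((69 + 5)*11)/(-29590) = (-25 - 1*(-109))/(-42385) + ((69 + 5)*11)/(-29590) = (-25 + 109)*(-1/42385) + (74*11)*(-1/29590) = 84*(-1/42385) + 814*(-1/29590) = -12/6055 - 37/1345 = -9607/325759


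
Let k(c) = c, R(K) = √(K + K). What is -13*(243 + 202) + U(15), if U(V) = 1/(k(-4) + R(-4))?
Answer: -34711/6 - I*√2/12 ≈ -5785.2 - 0.11785*I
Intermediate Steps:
R(K) = √2*√K (R(K) = √(2*K) = √2*√K)
U(V) = 1/(-4 + 2*I*√2) (U(V) = 1/(-4 + √2*√(-4)) = 1/(-4 + √2*(2*I)) = 1/(-4 + 2*I*√2))
-13*(243 + 202) + U(15) = -13*(243 + 202) + (-⅙ - I*√2/12) = -13*445 + (-⅙ - I*√2/12) = -5785 + (-⅙ - I*√2/12) = -34711/6 - I*√2/12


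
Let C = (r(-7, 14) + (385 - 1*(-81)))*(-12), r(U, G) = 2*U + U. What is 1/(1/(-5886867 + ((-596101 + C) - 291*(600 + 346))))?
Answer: -6763594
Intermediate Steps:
r(U, G) = 3*U
C = -5340 (C = (3*(-7) + (385 - 1*(-81)))*(-12) = (-21 + (385 + 81))*(-12) = (-21 + 466)*(-12) = 445*(-12) = -5340)
1/(1/(-5886867 + ((-596101 + C) - 291*(600 + 346)))) = 1/(1/(-5886867 + ((-596101 - 5340) - 291*(600 + 346)))) = 1/(1/(-5886867 + (-601441 - 291*946))) = 1/(1/(-5886867 + (-601441 - 275286))) = 1/(1/(-5886867 - 876727)) = 1/(1/(-6763594)) = 1/(-1/6763594) = -6763594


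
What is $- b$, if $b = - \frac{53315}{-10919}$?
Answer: $- \frac{53315}{10919} \approx -4.8828$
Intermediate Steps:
$b = \frac{53315}{10919}$ ($b = \left(-53315\right) \left(- \frac{1}{10919}\right) = \frac{53315}{10919} \approx 4.8828$)
$- b = \left(-1\right) \frac{53315}{10919} = - \frac{53315}{10919}$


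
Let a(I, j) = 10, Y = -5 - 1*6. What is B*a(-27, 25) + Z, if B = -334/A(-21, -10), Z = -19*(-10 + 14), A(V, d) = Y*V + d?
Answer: -20136/221 ≈ -91.113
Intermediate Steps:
Y = -11 (Y = -5 - 6 = -11)
A(V, d) = d - 11*V (A(V, d) = -11*V + d = d - 11*V)
Z = -76 (Z = -19*4 = -76)
B = -334/221 (B = -334/(-10 - 11*(-21)) = -334/(-10 + 231) = -334/221 ≈ -1.5113)
B*a(-27, 25) + Z = -334/221*10 - 76 = -3340/221 - 76 = -20136/221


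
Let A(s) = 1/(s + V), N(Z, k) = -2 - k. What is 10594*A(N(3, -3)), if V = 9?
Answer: 5297/5 ≈ 1059.4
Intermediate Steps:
A(s) = 1/(9 + s) (A(s) = 1/(s + 9) = 1/(9 + s))
10594*A(N(3, -3)) = 10594/(9 + (-2 - 1*(-3))) = 10594/(9 + (-2 + 3)) = 10594/(9 + 1) = 10594/10 = 10594*(⅒) = 5297/5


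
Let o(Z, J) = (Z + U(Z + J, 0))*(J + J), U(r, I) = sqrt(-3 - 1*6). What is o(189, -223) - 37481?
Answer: -121775 - 1338*I ≈ -1.2178e+5 - 1338.0*I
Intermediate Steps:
U(r, I) = 3*I (U(r, I) = sqrt(-3 - 6) = sqrt(-9) = 3*I)
o(Z, J) = 2*J*(Z + 3*I) (o(Z, J) = (Z + 3*I)*(J + J) = (Z + 3*I)*(2*J) = 2*J*(Z + 3*I))
o(189, -223) - 37481 = 2*(-223)*(189 + 3*I) - 37481 = (-84294 - 1338*I) - 37481 = -121775 - 1338*I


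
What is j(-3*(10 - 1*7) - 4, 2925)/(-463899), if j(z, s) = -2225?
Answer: 2225/463899 ≈ 0.0047963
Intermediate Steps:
j(-3*(10 - 1*7) - 4, 2925)/(-463899) = -2225/(-463899) = -2225*(-1/463899) = 2225/463899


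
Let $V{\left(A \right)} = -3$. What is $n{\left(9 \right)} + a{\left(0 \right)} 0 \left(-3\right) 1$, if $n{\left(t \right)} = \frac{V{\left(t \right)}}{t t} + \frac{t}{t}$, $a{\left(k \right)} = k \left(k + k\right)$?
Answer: $\frac{26}{27} \approx 0.96296$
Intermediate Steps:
$a{\left(k \right)} = 2 k^{2}$ ($a{\left(k \right)} = k 2 k = 2 k^{2}$)
$n{\left(t \right)} = 1 - \frac{3}{t^{2}}$ ($n{\left(t \right)} = - \frac{3}{t t} + \frac{t}{t} = - \frac{3}{t^{2}} + 1 = 1 - \frac{3}{t^{2}}$)
$n{\left(9 \right)} + a{\left(0 \right)} 0 \left(-3\right) 1 = \left(1 - \frac{3}{81}\right) + 2 \cdot 0^{2} \cdot 0 \left(-3\right) 1 = \left(1 - \frac{1}{27}\right) + 2 \cdot 0 \cdot 0 \cdot 1 = \left(1 - \frac{1}{27}\right) + 0 \cdot 0 = \frac{26}{27} + 0 = \frac{26}{27}$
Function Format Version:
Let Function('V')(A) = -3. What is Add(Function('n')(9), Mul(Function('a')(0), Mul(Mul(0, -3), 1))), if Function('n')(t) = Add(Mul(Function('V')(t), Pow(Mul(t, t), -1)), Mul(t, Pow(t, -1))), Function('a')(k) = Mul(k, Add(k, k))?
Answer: Rational(26, 27) ≈ 0.96296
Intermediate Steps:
Function('a')(k) = Mul(2, Pow(k, 2)) (Function('a')(k) = Mul(k, Mul(2, k)) = Mul(2, Pow(k, 2)))
Function('n')(t) = Add(1, Mul(-3, Pow(t, -2))) (Function('n')(t) = Add(Mul(-3, Pow(Mul(t, t), -1)), Mul(t, Pow(t, -1))) = Add(Mul(-3, Pow(Pow(t, 2), -1)), 1) = Add(Mul(-3, Pow(t, -2)), 1) = Add(1, Mul(-3, Pow(t, -2))))
Add(Function('n')(9), Mul(Function('a')(0), Mul(Mul(0, -3), 1))) = Add(Add(1, Mul(-3, Pow(9, -2))), Mul(Mul(2, Pow(0, 2)), Mul(Mul(0, -3), 1))) = Add(Add(1, Mul(-3, Rational(1, 81))), Mul(Mul(2, 0), Mul(0, 1))) = Add(Add(1, Rational(-1, 27)), Mul(0, 0)) = Add(Rational(26, 27), 0) = Rational(26, 27)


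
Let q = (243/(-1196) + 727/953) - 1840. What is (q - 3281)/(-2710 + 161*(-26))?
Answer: 5836216435/7859978048 ≈ 0.74252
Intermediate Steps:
q = -2096572007/1139788 (q = (243*(-1/1196) + 727*(1/953)) - 1840 = (-243/1196 + 727/953) - 1840 = 637913/1139788 - 1840 = -2096572007/1139788 ≈ -1839.4)
(q - 3281)/(-2710 + 161*(-26)) = (-2096572007/1139788 - 3281)/(-2710 + 161*(-26)) = -5836216435/(1139788*(-2710 - 4186)) = -5836216435/1139788/(-6896) = -5836216435/1139788*(-1/6896) = 5836216435/7859978048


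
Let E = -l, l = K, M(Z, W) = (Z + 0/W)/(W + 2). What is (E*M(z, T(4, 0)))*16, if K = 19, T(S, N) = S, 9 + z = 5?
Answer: 608/3 ≈ 202.67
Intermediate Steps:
z = -4 (z = -9 + 5 = -4)
M(Z, W) = Z/(2 + W) (M(Z, W) = (Z + 0)/(2 + W) = Z/(2 + W))
l = 19
E = -19 (E = -1*19 = -19)
(E*M(z, T(4, 0)))*16 = -(-76)/(2 + 4)*16 = -(-76)/6*16 = -19*(-⅔)*16 = (38/3)*16 = 608/3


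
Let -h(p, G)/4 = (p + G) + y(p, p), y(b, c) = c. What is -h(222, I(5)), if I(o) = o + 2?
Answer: 1804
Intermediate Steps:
I(o) = 2 + o
h(p, G) = -8*p - 4*G (h(p, G) = -4*((p + G) + p) = -4*((G + p) + p) = -4*(G + 2*p) = -8*p - 4*G)
-h(222, I(5)) = -(-8*222 - 4*(2 + 5)) = -(-1776 - 4*7) = -(-1776 - 28) = -1*(-1804) = 1804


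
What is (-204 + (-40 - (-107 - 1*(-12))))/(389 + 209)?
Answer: -149/598 ≈ -0.24916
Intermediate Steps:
(-204 + (-40 - (-107 - 1*(-12))))/(389 + 209) = (-204 + (-40 - (-107 + 12)))/598 = (-204 + (-40 - 1*(-95)))*(1/598) = (-204 + (-40 + 95))*(1/598) = (-204 + 55)*(1/598) = -149*1/598 = -149/598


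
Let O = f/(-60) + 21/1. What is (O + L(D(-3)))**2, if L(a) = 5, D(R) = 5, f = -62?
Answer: 657721/900 ≈ 730.80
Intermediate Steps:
O = 661/30 (O = -62/(-60) + 21/1 = -62*(-1/60) + 21*1 = 31/30 + 21 = 661/30 ≈ 22.033)
(O + L(D(-3)))**2 = (661/30 + 5)**2 = (811/30)**2 = 657721/900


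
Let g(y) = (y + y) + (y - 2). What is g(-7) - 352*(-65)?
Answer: 22857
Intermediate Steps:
g(y) = -2 + 3*y (g(y) = 2*y + (-2 + y) = -2 + 3*y)
g(-7) - 352*(-65) = (-2 + 3*(-7)) - 352*(-65) = (-2 - 21) + 22880 = -23 + 22880 = 22857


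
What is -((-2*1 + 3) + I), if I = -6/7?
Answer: -⅐ ≈ -0.14286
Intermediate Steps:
I = -6/7 (I = -6*⅐ = -6/7 ≈ -0.85714)
-((-2*1 + 3) + I) = -((-2*1 + 3) - 6/7) = -((-2 + 3) - 6/7) = -(1 - 6/7) = -1*⅐ = -⅐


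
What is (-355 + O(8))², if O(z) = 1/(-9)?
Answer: 10214416/81 ≈ 1.2610e+5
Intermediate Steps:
O(z) = -⅑
(-355 + O(8))² = (-355 - ⅑)² = (-3196/9)² = 10214416/81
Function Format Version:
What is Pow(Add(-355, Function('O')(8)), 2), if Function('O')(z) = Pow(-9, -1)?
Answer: Rational(10214416, 81) ≈ 1.2610e+5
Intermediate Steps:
Function('O')(z) = Rational(-1, 9)
Pow(Add(-355, Function('O')(8)), 2) = Pow(Add(-355, Rational(-1, 9)), 2) = Pow(Rational(-3196, 9), 2) = Rational(10214416, 81)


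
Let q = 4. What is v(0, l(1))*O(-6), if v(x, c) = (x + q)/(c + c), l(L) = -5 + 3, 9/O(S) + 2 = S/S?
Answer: 9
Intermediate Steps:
O(S) = -9 (O(S) = 9/(-2 + S/S) = 9/(-2 + 1) = 9/(-1) = 9*(-1) = -9)
l(L) = -2
v(x, c) = (4 + x)/(2*c) (v(x, c) = (x + 4)/(c + c) = (4 + x)/((2*c)) = (4 + x)*(1/(2*c)) = (4 + x)/(2*c))
v(0, l(1))*O(-6) = ((½)*(4 + 0)/(-2))*(-9) = ((½)*(-½)*4)*(-9) = -1*(-9) = 9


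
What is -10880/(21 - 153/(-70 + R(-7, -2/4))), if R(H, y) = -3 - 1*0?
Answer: -397120/843 ≈ -471.08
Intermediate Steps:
R(H, y) = -3 (R(H, y) = -3 + 0 = -3)
-10880/(21 - 153/(-70 + R(-7, -2/4))) = -10880/(21 - 153/(-70 - 3)) = -10880/(21 - 153/(-73)) = -10880/(21 - 1/73*(-153)) = -10880/(21 + 153/73) = -10880/1686/73 = -10880*73/1686 = -397120/843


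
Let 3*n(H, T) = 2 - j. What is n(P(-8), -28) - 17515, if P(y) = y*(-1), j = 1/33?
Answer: -1733920/99 ≈ -17514.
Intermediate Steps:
j = 1/33 ≈ 0.030303
P(y) = -y
n(H, T) = 65/99 (n(H, T) = (2 - 1*1/33)/3 = (2 - 1/33)/3 = (⅓)*(65/33) = 65/99)
n(P(-8), -28) - 17515 = 65/99 - 17515 = -1733920/99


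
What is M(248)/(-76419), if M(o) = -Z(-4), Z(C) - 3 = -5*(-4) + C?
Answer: 19/76419 ≈ 0.00024863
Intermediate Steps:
Z(C) = 23 + C (Z(C) = 3 + (-5*(-4) + C) = 3 + (20 + C) = 23 + C)
M(o) = -19 (M(o) = -(23 - 4) = -1*19 = -19)
M(248)/(-76419) = -19/(-76419) = -19*(-1/76419) = 19/76419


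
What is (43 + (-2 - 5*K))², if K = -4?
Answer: 3721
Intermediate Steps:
(43 + (-2 - 5*K))² = (43 + (-2 - 5*(-4)))² = (43 + (-2 + 20))² = (43 + 18)² = 61² = 3721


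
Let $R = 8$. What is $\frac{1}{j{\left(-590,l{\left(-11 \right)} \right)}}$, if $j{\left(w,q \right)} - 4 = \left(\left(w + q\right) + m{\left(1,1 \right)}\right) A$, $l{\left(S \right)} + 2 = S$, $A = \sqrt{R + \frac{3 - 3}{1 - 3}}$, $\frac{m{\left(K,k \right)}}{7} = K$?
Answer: $- \frac{1}{710428} - \frac{149 \sqrt{2}}{355214} \approx -0.00059462$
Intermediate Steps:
$m{\left(K,k \right)} = 7 K$
$A = 2 \sqrt{2}$ ($A = \sqrt{8 + \frac{3 - 3}{1 - 3}} = \sqrt{8 + \frac{0}{-2}} = \sqrt{8 + 0 \left(- \frac{1}{2}\right)} = \sqrt{8 + 0} = \sqrt{8} = 2 \sqrt{2} \approx 2.8284$)
$l{\left(S \right)} = -2 + S$
$j{\left(w,q \right)} = 4 + 2 \sqrt{2} \left(7 + q + w\right)$ ($j{\left(w,q \right)} = 4 + \left(\left(w + q\right) + 7 \cdot 1\right) 2 \sqrt{2} = 4 + \left(\left(q + w\right) + 7\right) 2 \sqrt{2} = 4 + \left(7 + q + w\right) 2 \sqrt{2} = 4 + 2 \sqrt{2} \left(7 + q + w\right)$)
$\frac{1}{j{\left(-590,l{\left(-11 \right)} \right)}} = \frac{1}{4 + 14 \sqrt{2} + 2 \left(-2 - 11\right) \sqrt{2} + 2 \left(-590\right) \sqrt{2}} = \frac{1}{4 + 14 \sqrt{2} + 2 \left(-13\right) \sqrt{2} - 1180 \sqrt{2}} = \frac{1}{4 + 14 \sqrt{2} - 26 \sqrt{2} - 1180 \sqrt{2}} = \frac{1}{4 - 1192 \sqrt{2}}$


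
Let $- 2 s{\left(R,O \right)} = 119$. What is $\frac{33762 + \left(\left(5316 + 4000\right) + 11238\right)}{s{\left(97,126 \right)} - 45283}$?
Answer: $- \frac{108632}{90685} \approx -1.1979$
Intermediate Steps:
$s{\left(R,O \right)} = - \frac{119}{2}$ ($s{\left(R,O \right)} = \left(- \frac{1}{2}\right) 119 = - \frac{119}{2}$)
$\frac{33762 + \left(\left(5316 + 4000\right) + 11238\right)}{s{\left(97,126 \right)} - 45283} = \frac{33762 + \left(\left(5316 + 4000\right) + 11238\right)}{- \frac{119}{2} - 45283} = \frac{33762 + \left(9316 + 11238\right)}{- \frac{90685}{2}} = \left(33762 + 20554\right) \left(- \frac{2}{90685}\right) = 54316 \left(- \frac{2}{90685}\right) = - \frac{108632}{90685}$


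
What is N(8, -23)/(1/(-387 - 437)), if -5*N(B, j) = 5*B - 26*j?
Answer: 525712/5 ≈ 1.0514e+5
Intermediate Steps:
N(B, j) = -B + 26*j/5 (N(B, j) = -(5*B - 26*j)/5 = -(-26*j + 5*B)/5 = -B + 26*j/5)
N(8, -23)/(1/(-387 - 437)) = (-1*8 + (26/5)*(-23))/(1/(-387 - 437)) = (-8 - 598/5)/(1/(-824)) = -638/(5*(-1/824)) = -638/5*(-824) = 525712/5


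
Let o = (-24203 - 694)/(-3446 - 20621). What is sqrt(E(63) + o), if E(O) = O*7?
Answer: 2*sqrt(64008857937)/24067 ≈ 21.025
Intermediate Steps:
o = 24897/24067 (o = -24897/(-24067) = -24897*(-1/24067) = 24897/24067 ≈ 1.0345)
E(O) = 7*O
sqrt(E(63) + o) = sqrt(7*63 + 24897/24067) = sqrt(441 + 24897/24067) = sqrt(10638444/24067) = 2*sqrt(64008857937)/24067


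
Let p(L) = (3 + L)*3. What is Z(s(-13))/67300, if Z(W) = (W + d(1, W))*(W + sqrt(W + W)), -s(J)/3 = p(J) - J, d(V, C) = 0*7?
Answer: 2601/67300 + 51*sqrt(102)/67300 ≈ 0.046301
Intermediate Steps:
p(L) = 9 + 3*L
d(V, C) = 0
s(J) = -27 - 6*J (s(J) = -3*((9 + 3*J) - J) = -3*(9 + 2*J) = -27 - 6*J)
Z(W) = W*(W + sqrt(2)*sqrt(W)) (Z(W) = (W + 0)*(W + sqrt(W + W)) = W*(W + sqrt(2*W)) = W*(W + sqrt(2)*sqrt(W)))
Z(s(-13))/67300 = ((-27 - 6*(-13))**2 + sqrt(2)*(-27 - 6*(-13))**(3/2))/67300 = ((-27 + 78)**2 + sqrt(2)*(-27 + 78)**(3/2))*(1/67300) = (51**2 + sqrt(2)*51**(3/2))*(1/67300) = (2601 + sqrt(2)*(51*sqrt(51)))*(1/67300) = (2601 + 51*sqrt(102))*(1/67300) = 2601/67300 + 51*sqrt(102)/67300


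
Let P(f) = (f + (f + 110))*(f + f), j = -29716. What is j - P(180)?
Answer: -198916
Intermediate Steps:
P(f) = 2*f*(110 + 2*f) (P(f) = (f + (110 + f))*(2*f) = (110 + 2*f)*(2*f) = 2*f*(110 + 2*f))
j - P(180) = -29716 - 4*180*(55 + 180) = -29716 - 4*180*235 = -29716 - 1*169200 = -29716 - 169200 = -198916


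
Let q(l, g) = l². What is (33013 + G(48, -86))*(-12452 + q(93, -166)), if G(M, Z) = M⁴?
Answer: -20313454487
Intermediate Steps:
(33013 + G(48, -86))*(-12452 + q(93, -166)) = (33013 + 48⁴)*(-12452 + 93²) = (33013 + 5308416)*(-12452 + 8649) = 5341429*(-3803) = -20313454487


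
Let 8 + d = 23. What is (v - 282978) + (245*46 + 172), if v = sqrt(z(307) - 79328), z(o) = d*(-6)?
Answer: -271536 + I*sqrt(79418) ≈ -2.7154e+5 + 281.81*I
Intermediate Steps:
d = 15 (d = -8 + 23 = 15)
z(o) = -90 (z(o) = 15*(-6) = -90)
v = I*sqrt(79418) (v = sqrt(-90 - 79328) = sqrt(-79418) = I*sqrt(79418) ≈ 281.81*I)
(v - 282978) + (245*46 + 172) = (I*sqrt(79418) - 282978) + (245*46 + 172) = (-282978 + I*sqrt(79418)) + (11270 + 172) = (-282978 + I*sqrt(79418)) + 11442 = -271536 + I*sqrt(79418)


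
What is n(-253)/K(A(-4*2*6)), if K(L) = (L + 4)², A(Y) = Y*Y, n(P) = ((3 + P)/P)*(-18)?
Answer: -1125/336924148 ≈ -3.3390e-6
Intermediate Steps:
n(P) = -18*(3 + P)/P (n(P) = ((3 + P)/P)*(-18) = -18*(3 + P)/P)
A(Y) = Y²
K(L) = (4 + L)²
n(-253)/K(A(-4*2*6)) = (-18 - 54/(-253))/((4 + (-4*2*6)²)²) = (-18 - 54*(-1/253))/((4 + (-8*6)²)²) = (-18 + 54/253)/((4 + (-48)²)²) = -4500/(253*(4 + 2304)²) = -4500/(253*(2308²)) = -4500/253/5326864 = -4500/253*1/5326864 = -1125/336924148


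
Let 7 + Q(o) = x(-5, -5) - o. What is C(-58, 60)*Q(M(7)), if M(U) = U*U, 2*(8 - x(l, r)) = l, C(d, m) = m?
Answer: -2730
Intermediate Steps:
x(l, r) = 8 - l/2
M(U) = U²
Q(o) = 7/2 - o (Q(o) = -7 + ((8 - ½*(-5)) - o) = -7 + ((8 + 5/2) - o) = -7 + (21/2 - o) = 7/2 - o)
C(-58, 60)*Q(M(7)) = 60*(7/2 - 1*7²) = 60*(7/2 - 1*49) = 60*(7/2 - 49) = 60*(-91/2) = -2730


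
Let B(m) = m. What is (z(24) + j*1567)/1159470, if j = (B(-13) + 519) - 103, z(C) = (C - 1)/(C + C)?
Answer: 30312071/55654560 ≈ 0.54465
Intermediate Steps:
z(C) = (-1 + C)/(2*C) (z(C) = (-1 + C)/((2*C)) = (-1 + C)*(1/(2*C)) = (-1 + C)/(2*C))
j = 403 (j = (-13 + 519) - 103 = 506 - 103 = 403)
(z(24) + j*1567)/1159470 = ((1/2)*(-1 + 24)/24 + 403*1567)/1159470 = ((1/2)*(1/24)*23 + 631501)*(1/1159470) = (23/48 + 631501)*(1/1159470) = (30312071/48)*(1/1159470) = 30312071/55654560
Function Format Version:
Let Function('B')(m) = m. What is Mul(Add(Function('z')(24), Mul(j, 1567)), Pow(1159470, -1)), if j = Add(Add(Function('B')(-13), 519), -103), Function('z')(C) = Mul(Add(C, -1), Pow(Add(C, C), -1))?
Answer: Rational(30312071, 55654560) ≈ 0.54465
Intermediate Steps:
Function('z')(C) = Mul(Rational(1, 2), Pow(C, -1), Add(-1, C)) (Function('z')(C) = Mul(Add(-1, C), Pow(Mul(2, C), -1)) = Mul(Add(-1, C), Mul(Rational(1, 2), Pow(C, -1))) = Mul(Rational(1, 2), Pow(C, -1), Add(-1, C)))
j = 403 (j = Add(Add(-13, 519), -103) = Add(506, -103) = 403)
Mul(Add(Function('z')(24), Mul(j, 1567)), Pow(1159470, -1)) = Mul(Add(Mul(Rational(1, 2), Pow(24, -1), Add(-1, 24)), Mul(403, 1567)), Pow(1159470, -1)) = Mul(Add(Mul(Rational(1, 2), Rational(1, 24), 23), 631501), Rational(1, 1159470)) = Mul(Add(Rational(23, 48), 631501), Rational(1, 1159470)) = Mul(Rational(30312071, 48), Rational(1, 1159470)) = Rational(30312071, 55654560)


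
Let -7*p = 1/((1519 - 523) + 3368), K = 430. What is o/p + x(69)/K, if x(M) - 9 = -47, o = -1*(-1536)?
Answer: -10088171539/215 ≈ -4.6922e+7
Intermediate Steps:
o = 1536
x(M) = -38 (x(M) = 9 - 47 = -38)
p = -1/30548 (p = -1/(7*((1519 - 523) + 3368)) = -1/(7*(996 + 3368)) = -1/7/4364 = -1/7*1/4364 = -1/30548 ≈ -3.2735e-5)
o/p + x(69)/K = 1536/(-1/30548) - 38/430 = 1536*(-30548) - 38*1/430 = -46921728 - 19/215 = -10088171539/215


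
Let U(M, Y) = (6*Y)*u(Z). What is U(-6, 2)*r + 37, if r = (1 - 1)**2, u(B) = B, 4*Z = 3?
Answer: 37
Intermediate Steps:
Z = 3/4 (Z = (1/4)*3 = 3/4 ≈ 0.75000)
U(M, Y) = 9*Y/2 (U(M, Y) = (6*Y)*(3/4) = 9*Y/2)
r = 0 (r = 0**2 = 0)
U(-6, 2)*r + 37 = ((9/2)*2)*0 + 37 = 9*0 + 37 = 0 + 37 = 37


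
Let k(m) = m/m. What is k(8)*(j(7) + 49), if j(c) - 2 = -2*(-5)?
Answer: 61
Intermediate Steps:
k(m) = 1
j(c) = 12 (j(c) = 2 - 2*(-5) = 2 + 10 = 12)
k(8)*(j(7) + 49) = 1*(12 + 49) = 1*61 = 61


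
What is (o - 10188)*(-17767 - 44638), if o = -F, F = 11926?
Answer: 1380024170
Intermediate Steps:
o = -11926 (o = -1*11926 = -11926)
(o - 10188)*(-17767 - 44638) = (-11926 - 10188)*(-17767 - 44638) = -22114*(-62405) = 1380024170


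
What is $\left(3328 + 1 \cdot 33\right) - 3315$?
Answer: $46$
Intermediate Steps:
$\left(3328 + 1 \cdot 33\right) - 3315 = \left(3328 + 33\right) - 3315 = 3361 - 3315 = 46$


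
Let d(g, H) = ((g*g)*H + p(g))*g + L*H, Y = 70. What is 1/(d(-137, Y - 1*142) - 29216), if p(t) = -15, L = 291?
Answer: 1/185089303 ≈ 5.4028e-9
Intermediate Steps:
d(g, H) = 291*H + g*(-15 + H*g**2) (d(g, H) = ((g*g)*H - 15)*g + 291*H = (g**2*H - 15)*g + 291*H = (H*g**2 - 15)*g + 291*H = (-15 + H*g**2)*g + 291*H = g*(-15 + H*g**2) + 291*H = 291*H + g*(-15 + H*g**2))
1/(d(-137, Y - 1*142) - 29216) = 1/((-15*(-137) + 291*(70 - 1*142) + (70 - 1*142)*(-137)**3) - 29216) = 1/((2055 + 291*(70 - 142) + (70 - 142)*(-2571353)) - 29216) = 1/((2055 + 291*(-72) - 72*(-2571353)) - 29216) = 1/((2055 - 20952 + 185137416) - 29216) = 1/(185118519 - 29216) = 1/185089303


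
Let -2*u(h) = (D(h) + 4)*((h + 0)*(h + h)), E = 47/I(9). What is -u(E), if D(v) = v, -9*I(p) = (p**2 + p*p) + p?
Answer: 64061/6859 ≈ 9.3397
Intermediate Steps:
I(p) = -2*p**2/9 - p/9 (I(p) = -((p**2 + p*p) + p)/9 = -((p**2 + p**2) + p)/9 = -(2*p**2 + p)/9 = -(p + 2*p**2)/9 = -2*p**2/9 - p/9)
E = -47/19 (E = 47/((-1/9*9*(1 + 2*9))) = 47/((-1/9*9*(1 + 18))) = 47/((-1/9*9*19)) = 47/(-19) = 47*(-1/19) = -47/19 ≈ -2.4737)
u(h) = -h**2*(4 + h) (u(h) = -(h + 4)*(h + 0)*(h + h)/2 = -(4 + h)*h*(2*h)/2 = -(4 + h)*2*h**2/2 = -h**2*(4 + h))
-u(E) = -(-47/19)**2*(-4 - 1*(-47/19)) = -2209*(-4 + 47/19)/361 = -2209*(-29)/(361*19) = -1*(-64061/6859) = 64061/6859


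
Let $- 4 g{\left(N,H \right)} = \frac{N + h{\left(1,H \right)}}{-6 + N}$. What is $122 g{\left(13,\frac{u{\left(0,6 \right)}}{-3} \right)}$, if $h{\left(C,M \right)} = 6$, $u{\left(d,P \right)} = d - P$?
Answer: $- \frac{1159}{14} \approx -82.786$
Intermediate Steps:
$g{\left(N,H \right)} = - \frac{6 + N}{4 \left(-6 + N\right)}$ ($g{\left(N,H \right)} = - \frac{\left(N + 6\right) \frac{1}{-6 + N}}{4} = - \frac{\left(6 + N\right) \frac{1}{-6 + N}}{4} = - \frac{\frac{1}{-6 + N} \left(6 + N\right)}{4} = - \frac{6 + N}{4 \left(-6 + N\right)}$)
$122 g{\left(13,\frac{u{\left(0,6 \right)}}{-3} \right)} = 122 \frac{-6 - 13}{4 \left(-6 + 13\right)} = 122 \frac{-6 - 13}{4 \cdot 7} = 122 \cdot \frac{1}{4} \cdot \frac{1}{7} \left(-19\right) = 122 \left(- \frac{19}{28}\right) = - \frac{1159}{14}$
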